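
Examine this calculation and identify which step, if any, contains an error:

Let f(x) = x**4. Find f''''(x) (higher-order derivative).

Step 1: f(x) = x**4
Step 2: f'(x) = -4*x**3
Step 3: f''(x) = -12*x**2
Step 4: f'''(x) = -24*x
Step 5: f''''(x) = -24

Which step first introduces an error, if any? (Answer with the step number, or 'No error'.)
Step 2

Step 2 is incorrect due to a sign flip.
The step shows: -4*x**3
The correct value should be: 4*x**3

Explanation: The sign of the whole expression was flipped: the term 4*x**3 was incorrectly written as -4*x**3
The later steps are derived from this incorrect expression, so the error originates in Step 2.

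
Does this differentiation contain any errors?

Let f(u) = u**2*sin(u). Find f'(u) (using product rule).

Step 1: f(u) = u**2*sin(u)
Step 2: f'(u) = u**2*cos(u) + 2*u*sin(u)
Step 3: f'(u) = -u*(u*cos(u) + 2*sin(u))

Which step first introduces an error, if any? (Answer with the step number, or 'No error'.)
Step 3

Step 3 is incorrect due to a sign flip.
The step shows: -u*(u*cos(u) + 2*sin(u))
The correct value should be: u*(u*cos(u) + 2*sin(u))

Explanation: The sign of the whole expression was flipped: the term u*(u*cos(u) + 2*sin(u)) was incorrectly written as -u*(u*cos(u) + 2*sin(u))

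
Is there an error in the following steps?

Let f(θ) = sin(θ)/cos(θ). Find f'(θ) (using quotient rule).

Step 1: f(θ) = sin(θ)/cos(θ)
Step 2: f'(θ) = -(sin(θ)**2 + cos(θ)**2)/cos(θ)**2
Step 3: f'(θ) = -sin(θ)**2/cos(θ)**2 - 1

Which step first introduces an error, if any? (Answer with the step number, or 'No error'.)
Step 2

Step 2 is incorrect due to a sign flip.
The step shows: -(sin(θ)**2 + cos(θ)**2)/cos(θ)**2
The correct value should be: (sin(θ)**2 + cos(θ)**2)/cos(θ)**2

Explanation: The sign of the whole expression was flipped: the term (sin(θ)**2 + cos(θ)**2)/cos(θ)**2 was incorrectly written as -(sin(θ)**2 + cos(θ)**2)/cos(θ)**2
The later steps are derived from this incorrect expression, so the error originates in Step 2.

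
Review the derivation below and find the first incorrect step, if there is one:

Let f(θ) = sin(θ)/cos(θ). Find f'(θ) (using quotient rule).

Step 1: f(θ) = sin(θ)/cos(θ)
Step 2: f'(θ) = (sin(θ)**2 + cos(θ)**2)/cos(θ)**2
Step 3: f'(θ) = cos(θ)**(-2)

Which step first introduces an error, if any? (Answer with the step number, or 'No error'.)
No error

All steps in this derivation are correct.
The final answer f'(θ) = cos(θ)**(-2) is valid.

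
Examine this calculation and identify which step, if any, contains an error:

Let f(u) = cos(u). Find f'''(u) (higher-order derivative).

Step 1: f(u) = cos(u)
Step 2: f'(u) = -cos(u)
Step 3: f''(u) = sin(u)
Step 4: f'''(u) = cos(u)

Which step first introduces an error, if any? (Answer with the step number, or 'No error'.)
Step 2

Step 2 is incorrect due to a wrong trig function.
The step shows: -cos(u)
The correct value should be: -sin(u)

Explanation: sin(u) was incorrectly written as cos(u): the term -sin(u) was incorrectly written as -cos(u)
The later steps are derived from this incorrect expression, so the error originates in Step 2.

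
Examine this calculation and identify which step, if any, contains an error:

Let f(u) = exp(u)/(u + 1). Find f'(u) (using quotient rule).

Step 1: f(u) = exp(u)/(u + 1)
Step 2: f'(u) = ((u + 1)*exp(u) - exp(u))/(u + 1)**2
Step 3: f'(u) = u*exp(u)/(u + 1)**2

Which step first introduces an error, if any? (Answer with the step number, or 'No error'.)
No error

All steps in this derivation are correct.
The final answer f'(u) = u*exp(u)/(u + 1)**2 is valid.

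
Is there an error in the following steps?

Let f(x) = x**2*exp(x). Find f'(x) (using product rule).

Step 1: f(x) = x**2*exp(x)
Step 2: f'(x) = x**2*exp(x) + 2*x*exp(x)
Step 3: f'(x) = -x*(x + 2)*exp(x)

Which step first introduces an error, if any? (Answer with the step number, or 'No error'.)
Step 3

Step 3 is incorrect due to a sign flip.
The step shows: -x*(x + 2)*exp(x)
The correct value should be: x*(x + 2)*exp(x)

Explanation: The sign of the whole expression was flipped: the term x*(x + 2)*exp(x) was incorrectly written as -x*(x + 2)*exp(x)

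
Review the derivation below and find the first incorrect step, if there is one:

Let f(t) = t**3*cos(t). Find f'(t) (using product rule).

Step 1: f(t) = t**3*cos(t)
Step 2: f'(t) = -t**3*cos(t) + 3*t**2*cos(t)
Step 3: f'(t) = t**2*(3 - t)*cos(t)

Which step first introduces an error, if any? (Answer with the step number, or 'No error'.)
Step 2

Step 2 is incorrect due to a wrong trig function.
The step shows: -t**3*cos(t) + 3*t**2*cos(t)
The correct value should be: -t**3*sin(t) + 3*t**2*cos(t)

Explanation: sin(t) was incorrectly written as cos(t): the term -t**3*sin(t) was incorrectly written as -t**3*cos(t)
The later steps are derived from this incorrect expression, so the error originates in Step 2.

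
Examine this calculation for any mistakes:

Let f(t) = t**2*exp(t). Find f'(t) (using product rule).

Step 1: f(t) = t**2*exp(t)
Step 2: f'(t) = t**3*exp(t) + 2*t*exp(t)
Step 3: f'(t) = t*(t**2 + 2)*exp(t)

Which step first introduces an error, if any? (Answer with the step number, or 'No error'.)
Step 2

Step 2 is incorrect due to a wrong exponent.
The step shows: t**3*exp(t) + 2*t*exp(t)
The correct value should be: t**2*exp(t) + 2*t*exp(t)

Explanation: The exponent 2 on t was incorrectly written as 3: the term t**2*exp(t) was incorrectly written as t**3*exp(t)
The later steps are derived from this incorrect expression, so the error originates in Step 2.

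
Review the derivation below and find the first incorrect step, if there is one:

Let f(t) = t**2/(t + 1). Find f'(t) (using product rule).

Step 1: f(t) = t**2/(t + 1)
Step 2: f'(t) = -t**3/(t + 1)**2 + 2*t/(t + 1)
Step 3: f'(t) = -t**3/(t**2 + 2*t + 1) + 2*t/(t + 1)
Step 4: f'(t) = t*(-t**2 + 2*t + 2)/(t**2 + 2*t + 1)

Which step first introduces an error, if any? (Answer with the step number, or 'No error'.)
Step 2

Step 2 is incorrect due to a wrong exponent.
The step shows: -t**3/(t + 1)**2 + 2*t/(t + 1)
The correct value should be: -t**2/(t + 1)**2 + 2*t/(t + 1)

Explanation: The exponent 2 on t was incorrectly written as 3: the term -t**2/(t + 1)**2 was incorrectly written as -t**3/(t + 1)**2
The later steps are derived from this incorrect expression, so the error originates in Step 2.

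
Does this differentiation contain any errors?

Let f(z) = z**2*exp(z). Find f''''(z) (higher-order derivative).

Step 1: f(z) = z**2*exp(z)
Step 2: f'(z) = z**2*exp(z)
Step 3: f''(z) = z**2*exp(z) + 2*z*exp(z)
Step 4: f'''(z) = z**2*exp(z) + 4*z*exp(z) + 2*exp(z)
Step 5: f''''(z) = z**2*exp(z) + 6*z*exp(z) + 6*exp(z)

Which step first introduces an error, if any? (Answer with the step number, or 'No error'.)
Step 2

Step 2 is incorrect due to a dropped term.
The step shows: z**2*exp(z)
The correct value should be: z**2*exp(z) + 2*z*exp(z)

Explanation: A term was dropped: the term 2*z*exp(z) was incorrectly omitted
The later steps are derived from this incorrect expression, so the error originates in Step 2.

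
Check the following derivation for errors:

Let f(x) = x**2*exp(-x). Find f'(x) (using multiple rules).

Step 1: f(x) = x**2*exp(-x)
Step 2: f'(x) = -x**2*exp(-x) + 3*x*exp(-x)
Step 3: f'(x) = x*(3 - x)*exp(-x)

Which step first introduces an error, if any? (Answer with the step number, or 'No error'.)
Step 2

Step 2 is incorrect due to a wrong coefficient.
The step shows: -x**2*exp(-x) + 3*x*exp(-x)
The correct value should be: -x**2*exp(-x) + 2*x*exp(-x)

Explanation: The coefficient 2 was incorrectly written as 3: the term 2*x*exp(-x) was incorrectly written as 3*x*exp(-x)
The later steps are derived from this incorrect expression, so the error originates in Step 2.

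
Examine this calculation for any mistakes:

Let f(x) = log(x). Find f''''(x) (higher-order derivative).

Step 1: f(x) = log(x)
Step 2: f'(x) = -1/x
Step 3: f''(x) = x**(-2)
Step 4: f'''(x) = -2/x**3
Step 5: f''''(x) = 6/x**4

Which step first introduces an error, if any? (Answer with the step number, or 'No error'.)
Step 2

Step 2 is incorrect due to a sign flip.
The step shows: -1/x
The correct value should be: 1/x

Explanation: The sign of the whole expression was flipped: the term 1/x was incorrectly written as -1/x
The later steps are derived from this incorrect expression, so the error originates in Step 2.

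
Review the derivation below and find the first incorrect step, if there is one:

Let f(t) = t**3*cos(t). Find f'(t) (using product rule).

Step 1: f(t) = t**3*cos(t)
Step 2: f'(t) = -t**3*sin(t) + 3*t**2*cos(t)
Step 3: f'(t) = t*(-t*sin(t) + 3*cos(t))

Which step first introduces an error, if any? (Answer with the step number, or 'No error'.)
Step 3

Step 3 is incorrect due to a wrong exponent.
The step shows: t*(-t*sin(t) + 3*cos(t))
The correct value should be: t**2*(-t*sin(t) + 3*cos(t))

Explanation: The exponent 2 on t was incorrectly written as 1: the term t**2*(-t*sin(t) + 3*cos(t)) was incorrectly written as t*(-t*sin(t) + 3*cos(t))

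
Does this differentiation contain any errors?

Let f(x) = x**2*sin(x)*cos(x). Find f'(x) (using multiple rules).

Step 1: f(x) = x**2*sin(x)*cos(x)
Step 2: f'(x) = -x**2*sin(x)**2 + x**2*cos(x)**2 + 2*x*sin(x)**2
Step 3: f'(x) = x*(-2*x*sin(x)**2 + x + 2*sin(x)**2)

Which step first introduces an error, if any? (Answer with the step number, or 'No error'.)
Step 2

Step 2 is incorrect due to a wrong trig function.
The step shows: -x**2*sin(x)**2 + x**2*cos(x)**2 + 2*x*sin(x)**2
The correct value should be: -x**2*sin(x)**2 + x**2*cos(x)**2 + 2*x*sin(x)*cos(x)

Explanation: cos(x) was incorrectly written as sin(x): the term 2*x*sin(x)*cos(x) was incorrectly written as 2*x*sin(x)**2
The later steps are derived from this incorrect expression, so the error originates in Step 2.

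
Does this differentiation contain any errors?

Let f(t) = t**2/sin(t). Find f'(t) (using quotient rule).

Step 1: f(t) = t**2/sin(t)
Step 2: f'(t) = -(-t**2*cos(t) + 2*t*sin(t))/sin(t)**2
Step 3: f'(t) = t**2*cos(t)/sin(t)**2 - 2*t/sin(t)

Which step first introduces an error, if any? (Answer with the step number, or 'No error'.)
Step 2

Step 2 is incorrect due to a sign flip.
The step shows: -(-t**2*cos(t) + 2*t*sin(t))/sin(t)**2
The correct value should be: (-t**2*cos(t) + 2*t*sin(t))/sin(t)**2

Explanation: The sign of the whole expression was flipped: the term (-t**2*cos(t) + 2*t*sin(t))/sin(t)**2 was incorrectly written as -(-t**2*cos(t) + 2*t*sin(t))/sin(t)**2
The later steps are derived from this incorrect expression, so the error originates in Step 2.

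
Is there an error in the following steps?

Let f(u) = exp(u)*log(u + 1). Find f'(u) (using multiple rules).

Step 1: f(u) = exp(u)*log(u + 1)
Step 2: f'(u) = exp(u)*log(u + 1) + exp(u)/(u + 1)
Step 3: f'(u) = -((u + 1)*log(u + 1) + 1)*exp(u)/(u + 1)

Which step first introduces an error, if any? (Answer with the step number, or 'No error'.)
Step 3

Step 3 is incorrect due to a sign flip.
The step shows: -((u + 1)*log(u + 1) + 1)*exp(u)/(u + 1)
The correct value should be: ((u + 1)*log(u + 1) + 1)*exp(u)/(u + 1)

Explanation: The sign of the whole expression was flipped: the term ((u + 1)*log(u + 1) + 1)*exp(u)/(u + 1) was incorrectly written as -((u + 1)*log(u + 1) + 1)*exp(u)/(u + 1)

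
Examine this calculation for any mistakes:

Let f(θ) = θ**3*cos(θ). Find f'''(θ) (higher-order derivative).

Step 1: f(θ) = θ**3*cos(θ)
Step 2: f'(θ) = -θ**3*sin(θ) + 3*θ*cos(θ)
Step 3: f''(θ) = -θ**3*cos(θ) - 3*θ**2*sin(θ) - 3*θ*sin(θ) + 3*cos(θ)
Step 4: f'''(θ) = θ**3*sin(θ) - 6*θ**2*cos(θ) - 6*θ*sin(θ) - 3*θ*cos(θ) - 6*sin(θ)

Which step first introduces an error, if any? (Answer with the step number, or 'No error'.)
Step 2

Step 2 is incorrect due to a wrong exponent.
The step shows: -θ**3*sin(θ) + 3*θ*cos(θ)
The correct value should be: -θ**3*sin(θ) + 3*θ**2*cos(θ)

Explanation: The exponent 2 on θ was incorrectly written as 1: the term 3*θ**2*cos(θ) was incorrectly written as 3*θ*cos(θ)
The later steps are derived from this incorrect expression, so the error originates in Step 2.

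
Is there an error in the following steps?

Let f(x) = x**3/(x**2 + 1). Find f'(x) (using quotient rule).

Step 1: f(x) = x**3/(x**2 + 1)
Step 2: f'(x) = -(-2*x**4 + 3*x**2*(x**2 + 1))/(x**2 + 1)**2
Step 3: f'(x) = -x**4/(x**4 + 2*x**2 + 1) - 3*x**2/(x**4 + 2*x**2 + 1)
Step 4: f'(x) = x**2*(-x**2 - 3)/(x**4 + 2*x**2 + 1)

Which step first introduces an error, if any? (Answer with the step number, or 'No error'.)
Step 2

Step 2 is incorrect due to a sign flip.
The step shows: -(-2*x**4 + 3*x**2*(x**2 + 1))/(x**2 + 1)**2
The correct value should be: (-2*x**4 + 3*x**2*(x**2 + 1))/(x**2 + 1)**2

Explanation: The sign of the whole expression was flipped: the term (-2*x**4 + 3*x**2*(x**2 + 1))/(x**2 + 1)**2 was incorrectly written as -(-2*x**4 + 3*x**2*(x**2 + 1))/(x**2 + 1)**2
The later steps are derived from this incorrect expression, so the error originates in Step 2.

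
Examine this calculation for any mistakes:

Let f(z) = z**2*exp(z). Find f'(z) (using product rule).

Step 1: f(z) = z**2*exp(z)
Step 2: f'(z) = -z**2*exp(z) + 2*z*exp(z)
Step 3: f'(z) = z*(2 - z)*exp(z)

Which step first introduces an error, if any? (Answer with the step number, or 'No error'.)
Step 2

Step 2 is incorrect due to a sign flip.
The step shows: -z**2*exp(z) + 2*z*exp(z)
The correct value should be: z**2*exp(z) + 2*z*exp(z)

Explanation: The sign of one term was flipped: the term z**2*exp(z) was incorrectly written as -z**2*exp(z)
The later steps are derived from this incorrect expression, so the error originates in Step 2.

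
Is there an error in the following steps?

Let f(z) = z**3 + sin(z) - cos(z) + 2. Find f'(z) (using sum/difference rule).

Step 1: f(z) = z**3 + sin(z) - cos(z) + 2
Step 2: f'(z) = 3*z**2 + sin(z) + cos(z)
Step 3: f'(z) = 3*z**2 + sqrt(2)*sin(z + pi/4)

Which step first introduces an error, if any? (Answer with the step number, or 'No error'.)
No error

All steps in this derivation are correct.
The final answer f'(z) = 3*z**2 + sqrt(2)*sin(z + pi/4) is valid.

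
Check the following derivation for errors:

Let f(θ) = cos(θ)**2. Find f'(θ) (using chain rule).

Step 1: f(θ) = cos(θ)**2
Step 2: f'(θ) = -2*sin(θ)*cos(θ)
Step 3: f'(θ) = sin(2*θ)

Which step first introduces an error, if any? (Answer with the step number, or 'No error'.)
Step 3

Step 3 is incorrect due to a sign flip.
The step shows: sin(2*θ)
The correct value should be: -sin(2*θ)

Explanation: The sign of the whole expression was flipped: the term -sin(2*θ) was incorrectly written as sin(2*θ)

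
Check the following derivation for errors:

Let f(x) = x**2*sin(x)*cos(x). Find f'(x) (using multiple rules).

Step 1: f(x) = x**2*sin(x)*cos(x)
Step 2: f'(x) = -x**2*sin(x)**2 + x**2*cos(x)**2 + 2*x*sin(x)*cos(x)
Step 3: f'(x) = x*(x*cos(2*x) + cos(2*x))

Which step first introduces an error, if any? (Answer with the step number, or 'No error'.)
Step 3

Step 3 is incorrect due to a wrong trig function.
The step shows: x*(x*cos(2*x) + cos(2*x))
The correct value should be: x*(x*cos(2*x) + sin(2*x))

Explanation: sin(2*x) was incorrectly written as cos(2*x): the term x*(x*cos(2*x) + sin(2*x)) was incorrectly written as x*(x*cos(2*x) + cos(2*x))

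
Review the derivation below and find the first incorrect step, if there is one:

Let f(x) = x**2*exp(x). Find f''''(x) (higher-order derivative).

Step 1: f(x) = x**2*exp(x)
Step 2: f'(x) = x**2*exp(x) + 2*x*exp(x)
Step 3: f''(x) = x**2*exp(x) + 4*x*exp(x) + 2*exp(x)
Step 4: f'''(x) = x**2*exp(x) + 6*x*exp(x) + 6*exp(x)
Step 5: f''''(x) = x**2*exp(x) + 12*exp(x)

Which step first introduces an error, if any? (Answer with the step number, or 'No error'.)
Step 5

Step 5 is incorrect due to a dropped term.
The step shows: x**2*exp(x) + 12*exp(x)
The correct value should be: x**2*exp(x) + 8*x*exp(x) + 12*exp(x)

Explanation: A term was dropped: the term 8*x*exp(x) was incorrectly omitted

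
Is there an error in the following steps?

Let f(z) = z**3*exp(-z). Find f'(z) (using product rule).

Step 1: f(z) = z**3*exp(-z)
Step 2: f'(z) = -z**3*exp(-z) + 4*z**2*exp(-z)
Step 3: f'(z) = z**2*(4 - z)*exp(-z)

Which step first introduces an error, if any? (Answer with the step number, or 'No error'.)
Step 2

Step 2 is incorrect due to a wrong coefficient.
The step shows: -z**3*exp(-z) + 4*z**2*exp(-z)
The correct value should be: -z**3*exp(-z) + 3*z**2*exp(-z)

Explanation: The coefficient 3 was incorrectly written as 4: the term 3*z**2*exp(-z) was incorrectly written as 4*z**2*exp(-z)
The later steps are derived from this incorrect expression, so the error originates in Step 2.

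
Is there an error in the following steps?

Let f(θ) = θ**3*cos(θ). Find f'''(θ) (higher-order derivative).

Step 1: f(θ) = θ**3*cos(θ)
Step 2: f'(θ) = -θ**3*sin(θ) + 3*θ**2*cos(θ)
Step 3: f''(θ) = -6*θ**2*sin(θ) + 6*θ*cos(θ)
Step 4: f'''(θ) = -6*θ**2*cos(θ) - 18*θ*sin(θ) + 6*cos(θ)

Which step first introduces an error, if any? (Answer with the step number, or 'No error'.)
Step 3

Step 3 is incorrect due to a dropped term.
The step shows: -6*θ**2*sin(θ) + 6*θ*cos(θ)
The correct value should be: -θ**3*cos(θ) - 6*θ**2*sin(θ) + 6*θ*cos(θ)

Explanation: A term was dropped: the term -θ**3*cos(θ) was incorrectly omitted
The later steps are derived from this incorrect expression, so the error originates in Step 3.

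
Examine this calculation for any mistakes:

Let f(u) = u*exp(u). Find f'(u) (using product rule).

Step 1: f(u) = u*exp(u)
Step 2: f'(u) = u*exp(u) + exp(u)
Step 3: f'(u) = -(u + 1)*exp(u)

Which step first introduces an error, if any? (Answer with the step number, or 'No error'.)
Step 3

Step 3 is incorrect due to a sign flip.
The step shows: -(u + 1)*exp(u)
The correct value should be: (u + 1)*exp(u)

Explanation: The sign of the whole expression was flipped: the term (u + 1)*exp(u) was incorrectly written as -(u + 1)*exp(u)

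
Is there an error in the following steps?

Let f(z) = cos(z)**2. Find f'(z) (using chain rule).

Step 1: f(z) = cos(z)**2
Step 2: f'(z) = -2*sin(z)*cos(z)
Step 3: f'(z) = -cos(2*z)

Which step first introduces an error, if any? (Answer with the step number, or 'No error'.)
Step 3

Step 3 is incorrect due to a wrong trig function.
The step shows: -cos(2*z)
The correct value should be: -sin(2*z)

Explanation: sin(2*z) was incorrectly written as cos(2*z): the term -sin(2*z) was incorrectly written as -cos(2*z)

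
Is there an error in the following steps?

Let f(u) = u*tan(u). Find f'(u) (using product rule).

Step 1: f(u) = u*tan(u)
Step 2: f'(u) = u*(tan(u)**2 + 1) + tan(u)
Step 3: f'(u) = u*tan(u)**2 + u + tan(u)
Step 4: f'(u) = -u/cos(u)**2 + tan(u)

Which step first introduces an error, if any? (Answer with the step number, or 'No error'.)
Step 4

Step 4 is incorrect due to a sign flip.
The step shows: -u/cos(u)**2 + tan(u)
The correct value should be: u/cos(u)**2 + tan(u)

Explanation: The sign of one term was flipped: the term u/cos(u)**2 was incorrectly written as -u/cos(u)**2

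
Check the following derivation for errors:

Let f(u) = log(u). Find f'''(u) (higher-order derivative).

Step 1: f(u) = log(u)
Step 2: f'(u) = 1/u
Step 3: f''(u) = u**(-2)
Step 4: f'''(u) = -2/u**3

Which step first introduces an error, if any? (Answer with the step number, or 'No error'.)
Step 3

Step 3 is incorrect due to a sign flip.
The step shows: u**(-2)
The correct value should be: -1/u**2

Explanation: The sign of the whole expression was flipped: the term -1/u**2 was incorrectly written as u**(-2)
The later steps are derived from this incorrect expression, so the error originates in Step 3.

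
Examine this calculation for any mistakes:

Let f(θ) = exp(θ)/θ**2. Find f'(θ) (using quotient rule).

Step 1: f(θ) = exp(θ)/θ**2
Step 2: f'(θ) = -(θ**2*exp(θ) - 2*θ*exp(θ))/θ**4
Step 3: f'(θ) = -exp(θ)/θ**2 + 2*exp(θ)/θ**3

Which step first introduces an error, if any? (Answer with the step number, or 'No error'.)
Step 2

Step 2 is incorrect due to a sign flip.
The step shows: -(θ**2*exp(θ) - 2*θ*exp(θ))/θ**4
The correct value should be: (θ**2*exp(θ) - 2*θ*exp(θ))/θ**4

Explanation: The sign of the whole expression was flipped: the term (θ**2*exp(θ) - 2*θ*exp(θ))/θ**4 was incorrectly written as -(θ**2*exp(θ) - 2*θ*exp(θ))/θ**4
The later steps are derived from this incorrect expression, so the error originates in Step 2.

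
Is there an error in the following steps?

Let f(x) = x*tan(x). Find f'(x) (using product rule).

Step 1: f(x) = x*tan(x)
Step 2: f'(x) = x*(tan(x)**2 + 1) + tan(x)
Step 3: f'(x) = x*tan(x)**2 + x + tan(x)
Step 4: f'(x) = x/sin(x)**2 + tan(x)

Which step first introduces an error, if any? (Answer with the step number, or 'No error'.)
Step 4

Step 4 is incorrect due to a wrong trig function.
The step shows: x/sin(x)**2 + tan(x)
The correct value should be: x/cos(x)**2 + tan(x)

Explanation: cos(x) was incorrectly written as sin(x): the term x/cos(x)**2 was incorrectly written as x/sin(x)**2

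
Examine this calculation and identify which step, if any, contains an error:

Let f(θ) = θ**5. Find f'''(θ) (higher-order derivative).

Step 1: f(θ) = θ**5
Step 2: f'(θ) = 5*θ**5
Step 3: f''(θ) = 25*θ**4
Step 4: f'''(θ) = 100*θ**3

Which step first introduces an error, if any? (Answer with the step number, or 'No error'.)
Step 2

Step 2 is incorrect due to a wrong exponent.
The step shows: 5*θ**5
The correct value should be: 5*θ**4

Explanation: The exponent 4 on θ was incorrectly written as 5: the term 5*θ**4 was incorrectly written as 5*θ**5
The later steps are derived from this incorrect expression, so the error originates in Step 2.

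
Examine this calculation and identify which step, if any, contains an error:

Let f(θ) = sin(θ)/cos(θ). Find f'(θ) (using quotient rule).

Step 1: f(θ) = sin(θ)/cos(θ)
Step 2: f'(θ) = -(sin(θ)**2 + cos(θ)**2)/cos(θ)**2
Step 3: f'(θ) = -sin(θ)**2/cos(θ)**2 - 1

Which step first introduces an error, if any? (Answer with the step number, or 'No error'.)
Step 2

Step 2 is incorrect due to a sign flip.
The step shows: -(sin(θ)**2 + cos(θ)**2)/cos(θ)**2
The correct value should be: (sin(θ)**2 + cos(θ)**2)/cos(θ)**2

Explanation: The sign of the whole expression was flipped: the term (sin(θ)**2 + cos(θ)**2)/cos(θ)**2 was incorrectly written as -(sin(θ)**2 + cos(θ)**2)/cos(θ)**2
The later steps are derived from this incorrect expression, so the error originates in Step 2.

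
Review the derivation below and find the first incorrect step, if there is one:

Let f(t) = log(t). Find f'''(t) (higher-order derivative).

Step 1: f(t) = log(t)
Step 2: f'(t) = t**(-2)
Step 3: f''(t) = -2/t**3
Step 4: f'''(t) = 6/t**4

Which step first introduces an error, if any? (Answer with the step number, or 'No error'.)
Step 2

Step 2 is incorrect due to a wrong exponent.
The step shows: t**(-2)
The correct value should be: 1/t

Explanation: The exponent -1 on t was incorrectly written as -2: the term 1/t was incorrectly written as t**(-2)
The later steps are derived from this incorrect expression, so the error originates in Step 2.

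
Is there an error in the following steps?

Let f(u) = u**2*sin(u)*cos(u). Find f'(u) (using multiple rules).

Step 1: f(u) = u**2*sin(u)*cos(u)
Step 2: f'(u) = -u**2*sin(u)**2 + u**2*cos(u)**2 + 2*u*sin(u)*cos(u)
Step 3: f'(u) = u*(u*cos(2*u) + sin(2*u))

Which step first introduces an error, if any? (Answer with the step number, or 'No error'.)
No error

All steps in this derivation are correct.
The final answer f'(u) = u*(u*cos(2*u) + sin(2*u)) is valid.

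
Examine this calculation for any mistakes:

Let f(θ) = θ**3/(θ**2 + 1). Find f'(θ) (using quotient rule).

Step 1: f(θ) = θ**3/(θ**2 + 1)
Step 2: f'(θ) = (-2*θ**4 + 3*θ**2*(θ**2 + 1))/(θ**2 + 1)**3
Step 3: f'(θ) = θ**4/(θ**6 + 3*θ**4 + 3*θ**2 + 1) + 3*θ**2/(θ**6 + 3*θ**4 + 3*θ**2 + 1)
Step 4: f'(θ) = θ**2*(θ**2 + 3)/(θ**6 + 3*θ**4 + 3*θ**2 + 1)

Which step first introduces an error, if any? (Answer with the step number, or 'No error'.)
Step 2

Step 2 is incorrect due to a wrong exponent.
The step shows: (-2*θ**4 + 3*θ**2*(θ**2 + 1))/(θ**2 + 1)**3
The correct value should be: (-2*θ**4 + 3*θ**2*(θ**2 + 1))/(θ**2 + 1)**2

Explanation: The exponent -2 on θ**2 + 1 was incorrectly written as -3: the term (-2*θ**4 + 3*θ**2*(θ**2 + 1))/(θ**2 + 1)**2 was incorrectly written as (-2*θ**4 + 3*θ**2*(θ**2 + 1))/(θ**2 + 1)**3
The later steps are derived from this incorrect expression, so the error originates in Step 2.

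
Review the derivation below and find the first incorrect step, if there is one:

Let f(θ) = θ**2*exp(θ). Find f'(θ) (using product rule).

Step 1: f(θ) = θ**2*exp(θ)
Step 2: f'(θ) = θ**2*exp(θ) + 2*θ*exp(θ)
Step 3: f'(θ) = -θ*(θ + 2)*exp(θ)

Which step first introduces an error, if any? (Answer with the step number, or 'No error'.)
Step 3

Step 3 is incorrect due to a sign flip.
The step shows: -θ*(θ + 2)*exp(θ)
The correct value should be: θ*(θ + 2)*exp(θ)

Explanation: The sign of the whole expression was flipped: the term θ*(θ + 2)*exp(θ) was incorrectly written as -θ*(θ + 2)*exp(θ)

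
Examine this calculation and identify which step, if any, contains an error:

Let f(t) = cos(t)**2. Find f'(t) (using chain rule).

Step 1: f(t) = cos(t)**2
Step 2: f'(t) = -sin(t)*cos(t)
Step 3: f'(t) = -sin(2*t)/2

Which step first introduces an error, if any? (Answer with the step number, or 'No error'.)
Step 2

Step 2 is incorrect due to a wrong coefficient.
The step shows: -sin(t)*cos(t)
The correct value should be: -2*sin(t)*cos(t)

Explanation: The coefficient -2 was incorrectly written as -1: the term -2*sin(t)*cos(t) was incorrectly written as -sin(t)*cos(t)
The later steps are derived from this incorrect expression, so the error originates in Step 2.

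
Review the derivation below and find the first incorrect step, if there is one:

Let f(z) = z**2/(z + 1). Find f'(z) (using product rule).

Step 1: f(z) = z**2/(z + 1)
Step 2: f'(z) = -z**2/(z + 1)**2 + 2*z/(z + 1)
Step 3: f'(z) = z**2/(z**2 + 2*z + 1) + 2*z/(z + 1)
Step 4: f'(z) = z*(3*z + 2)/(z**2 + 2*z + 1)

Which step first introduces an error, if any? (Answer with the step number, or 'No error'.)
Step 3

Step 3 is incorrect due to a sign flip.
The step shows: z**2/(z**2 + 2*z + 1) + 2*z/(z + 1)
The correct value should be: -z**2/(z**2 + 2*z + 1) + 2*z/(z + 1)

Explanation: The sign of one term was flipped: the term -z**2/(z**2 + 2*z + 1) was incorrectly written as z**2/(z**2 + 2*z + 1)
The later steps are derived from this incorrect expression, so the error originates in Step 3.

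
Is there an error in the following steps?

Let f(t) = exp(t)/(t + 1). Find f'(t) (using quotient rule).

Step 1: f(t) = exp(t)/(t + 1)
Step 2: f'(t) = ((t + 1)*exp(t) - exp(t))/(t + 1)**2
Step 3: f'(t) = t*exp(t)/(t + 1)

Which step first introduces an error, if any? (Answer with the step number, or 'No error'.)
Step 3

Step 3 is incorrect due to a wrong exponent.
The step shows: t*exp(t)/(t + 1)
The correct value should be: t*exp(t)/(t + 1)**2

Explanation: The exponent -2 on t + 1 was incorrectly written as -1: the term t*exp(t)/(t + 1)**2 was incorrectly written as t*exp(t)/(t + 1)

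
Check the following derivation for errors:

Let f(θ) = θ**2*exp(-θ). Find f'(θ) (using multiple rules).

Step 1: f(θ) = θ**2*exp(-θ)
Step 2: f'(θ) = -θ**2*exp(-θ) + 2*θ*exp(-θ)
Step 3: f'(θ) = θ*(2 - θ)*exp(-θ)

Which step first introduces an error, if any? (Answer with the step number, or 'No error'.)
No error

All steps in this derivation are correct.
The final answer f'(θ) = θ*(2 - θ)*exp(-θ) is valid.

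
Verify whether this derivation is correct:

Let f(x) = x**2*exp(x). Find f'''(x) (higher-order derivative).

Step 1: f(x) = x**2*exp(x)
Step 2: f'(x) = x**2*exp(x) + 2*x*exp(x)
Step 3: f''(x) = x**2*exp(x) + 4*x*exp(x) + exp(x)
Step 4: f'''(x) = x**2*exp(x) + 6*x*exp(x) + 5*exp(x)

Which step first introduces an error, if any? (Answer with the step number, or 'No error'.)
Step 3

Step 3 is incorrect due to a wrong coefficient.
The step shows: x**2*exp(x) + 4*x*exp(x) + exp(x)
The correct value should be: x**2*exp(x) + 4*x*exp(x) + 2*exp(x)

Explanation: The coefficient 2 was incorrectly written as 1: the term 2*exp(x) was incorrectly written as exp(x)
The later steps are derived from this incorrect expression, so the error originates in Step 3.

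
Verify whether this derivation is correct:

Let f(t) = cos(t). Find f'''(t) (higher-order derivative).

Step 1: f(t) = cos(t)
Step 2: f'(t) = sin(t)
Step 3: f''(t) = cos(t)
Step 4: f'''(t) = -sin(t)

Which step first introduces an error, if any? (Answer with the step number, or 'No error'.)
Step 2

Step 2 is incorrect due to a sign flip.
The step shows: sin(t)
The correct value should be: -sin(t)

Explanation: The sign of the whole expression was flipped: the term -sin(t) was incorrectly written as sin(t)
The later steps are derived from this incorrect expression, so the error originates in Step 2.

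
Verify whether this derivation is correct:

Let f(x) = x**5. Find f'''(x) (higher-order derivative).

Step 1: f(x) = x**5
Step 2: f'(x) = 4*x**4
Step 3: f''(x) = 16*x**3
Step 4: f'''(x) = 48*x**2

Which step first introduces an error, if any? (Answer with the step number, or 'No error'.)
Step 2

Step 2 is incorrect due to a wrong coefficient.
The step shows: 4*x**4
The correct value should be: 5*x**4

Explanation: The coefficient 5 was incorrectly written as 4: the term 5*x**4 was incorrectly written as 4*x**4
The later steps are derived from this incorrect expression, so the error originates in Step 2.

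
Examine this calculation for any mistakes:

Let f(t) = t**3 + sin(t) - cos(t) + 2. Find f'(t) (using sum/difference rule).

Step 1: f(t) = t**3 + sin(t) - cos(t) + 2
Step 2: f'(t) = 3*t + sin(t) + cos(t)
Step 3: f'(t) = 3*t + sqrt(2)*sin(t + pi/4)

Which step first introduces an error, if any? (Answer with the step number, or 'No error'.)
Step 2

Step 2 is incorrect due to a wrong exponent.
The step shows: 3*t + sin(t) + cos(t)
The correct value should be: 3*t**2 + sin(t) + cos(t)

Explanation: The exponent 2 on t was incorrectly written as 1: the term 3*t**2 was incorrectly written as 3*t
The later steps are derived from this incorrect expression, so the error originates in Step 2.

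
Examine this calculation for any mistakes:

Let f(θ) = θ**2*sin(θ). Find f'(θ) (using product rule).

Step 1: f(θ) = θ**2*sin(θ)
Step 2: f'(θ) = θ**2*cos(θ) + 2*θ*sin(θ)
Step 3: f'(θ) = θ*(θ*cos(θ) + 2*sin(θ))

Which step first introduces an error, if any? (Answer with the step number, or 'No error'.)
No error

All steps in this derivation are correct.
The final answer f'(θ) = θ*(θ*cos(θ) + 2*sin(θ)) is valid.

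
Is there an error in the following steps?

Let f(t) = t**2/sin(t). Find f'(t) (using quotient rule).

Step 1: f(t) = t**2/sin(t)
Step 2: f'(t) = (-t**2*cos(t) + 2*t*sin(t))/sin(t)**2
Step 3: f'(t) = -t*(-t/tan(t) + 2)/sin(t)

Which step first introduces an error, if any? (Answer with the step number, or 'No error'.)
Step 3

Step 3 is incorrect due to a sign flip.
The step shows: -t*(-t/tan(t) + 2)/sin(t)
The correct value should be: t*(-t/tan(t) + 2)/sin(t)

Explanation: The sign of the whole expression was flipped: the term t*(-t/tan(t) + 2)/sin(t) was incorrectly written as -t*(-t/tan(t) + 2)/sin(t)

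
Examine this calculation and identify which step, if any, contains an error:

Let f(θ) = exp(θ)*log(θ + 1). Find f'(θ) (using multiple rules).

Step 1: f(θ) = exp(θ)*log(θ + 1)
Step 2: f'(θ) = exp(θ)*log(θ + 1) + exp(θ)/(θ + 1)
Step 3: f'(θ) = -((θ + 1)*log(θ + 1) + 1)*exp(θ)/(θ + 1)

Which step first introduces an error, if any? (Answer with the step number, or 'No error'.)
Step 3

Step 3 is incorrect due to a sign flip.
The step shows: -((θ + 1)*log(θ + 1) + 1)*exp(θ)/(θ + 1)
The correct value should be: ((θ + 1)*log(θ + 1) + 1)*exp(θ)/(θ + 1)

Explanation: The sign of the whole expression was flipped: the term ((θ + 1)*log(θ + 1) + 1)*exp(θ)/(θ + 1) was incorrectly written as -((θ + 1)*log(θ + 1) + 1)*exp(θ)/(θ + 1)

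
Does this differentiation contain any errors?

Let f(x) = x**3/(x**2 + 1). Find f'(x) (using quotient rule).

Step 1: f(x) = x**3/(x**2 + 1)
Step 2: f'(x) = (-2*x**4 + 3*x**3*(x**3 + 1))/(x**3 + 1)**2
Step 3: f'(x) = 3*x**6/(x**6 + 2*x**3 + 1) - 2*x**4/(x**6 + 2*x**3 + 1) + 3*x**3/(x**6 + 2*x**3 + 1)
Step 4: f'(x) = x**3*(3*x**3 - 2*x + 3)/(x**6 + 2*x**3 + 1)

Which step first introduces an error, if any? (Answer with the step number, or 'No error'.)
Step 2

Step 2 is incorrect due to a wrong exponent.
The step shows: (-2*x**4 + 3*x**3*(x**3 + 1))/(x**3 + 1)**2
The correct value should be: (-2*x**4 + 3*x**2*(x**2 + 1))/(x**2 + 1)**2

Explanation: The exponent 2 on x was incorrectly written as 3: the term (-2*x**4 + 3*x**2*(x**2 + 1))/(x**2 + 1)**2 was incorrectly written as (-2*x**4 + 3*x**3*(x**3 + 1))/(x**3 + 1)**2
The later steps are derived from this incorrect expression, so the error originates in Step 2.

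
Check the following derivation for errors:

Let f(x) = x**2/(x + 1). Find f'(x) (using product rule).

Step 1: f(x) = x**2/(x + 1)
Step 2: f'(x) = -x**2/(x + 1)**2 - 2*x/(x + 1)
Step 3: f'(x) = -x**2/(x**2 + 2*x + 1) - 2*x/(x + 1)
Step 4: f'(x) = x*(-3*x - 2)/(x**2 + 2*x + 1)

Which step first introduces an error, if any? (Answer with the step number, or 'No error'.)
Step 2

Step 2 is incorrect due to a sign flip.
The step shows: -x**2/(x + 1)**2 - 2*x/(x + 1)
The correct value should be: -x**2/(x + 1)**2 + 2*x/(x + 1)

Explanation: The sign of one term was flipped: the term 2*x/(x + 1) was incorrectly written as -2*x/(x + 1)
The later steps are derived from this incorrect expression, so the error originates in Step 2.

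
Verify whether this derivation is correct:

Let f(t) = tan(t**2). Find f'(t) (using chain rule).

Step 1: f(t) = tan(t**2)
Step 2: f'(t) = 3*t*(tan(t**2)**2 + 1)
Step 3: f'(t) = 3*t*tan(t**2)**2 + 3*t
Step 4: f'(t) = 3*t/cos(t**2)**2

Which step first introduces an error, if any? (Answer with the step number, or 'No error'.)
Step 2

Step 2 is incorrect due to a wrong coefficient.
The step shows: 3*t*(tan(t**2)**2 + 1)
The correct value should be: 2*t*(tan(t**2)**2 + 1)

Explanation: The coefficient 2 was incorrectly written as 3: the term 2*t*(tan(t**2)**2 + 1) was incorrectly written as 3*t*(tan(t**2)**2 + 1)
The later steps are derived from this incorrect expression, so the error originates in Step 2.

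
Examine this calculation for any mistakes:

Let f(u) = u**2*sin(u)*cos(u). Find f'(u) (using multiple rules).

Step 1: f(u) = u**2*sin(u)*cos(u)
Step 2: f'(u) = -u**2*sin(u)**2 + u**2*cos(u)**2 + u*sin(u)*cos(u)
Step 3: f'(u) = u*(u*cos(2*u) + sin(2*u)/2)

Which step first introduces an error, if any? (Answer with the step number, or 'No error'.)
Step 2

Step 2 is incorrect due to a wrong coefficient.
The step shows: -u**2*sin(u)**2 + u**2*cos(u)**2 + u*sin(u)*cos(u)
The correct value should be: -u**2*sin(u)**2 + u**2*cos(u)**2 + 2*u*sin(u)*cos(u)

Explanation: The coefficient 2 was incorrectly written as 1: the term 2*u*sin(u)*cos(u) was incorrectly written as u*sin(u)*cos(u)
The later steps are derived from this incorrect expression, so the error originates in Step 2.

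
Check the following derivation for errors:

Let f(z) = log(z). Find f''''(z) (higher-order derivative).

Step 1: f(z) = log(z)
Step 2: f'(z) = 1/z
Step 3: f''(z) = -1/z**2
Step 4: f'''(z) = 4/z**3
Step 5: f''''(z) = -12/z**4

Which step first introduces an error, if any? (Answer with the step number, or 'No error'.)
Step 4

Step 4 is incorrect due to a wrong coefficient.
The step shows: 4/z**3
The correct value should be: 2/z**3

Explanation: The coefficient 2 was incorrectly written as 4: the term 2/z**3 was incorrectly written as 4/z**3
The later steps are derived from this incorrect expression, so the error originates in Step 4.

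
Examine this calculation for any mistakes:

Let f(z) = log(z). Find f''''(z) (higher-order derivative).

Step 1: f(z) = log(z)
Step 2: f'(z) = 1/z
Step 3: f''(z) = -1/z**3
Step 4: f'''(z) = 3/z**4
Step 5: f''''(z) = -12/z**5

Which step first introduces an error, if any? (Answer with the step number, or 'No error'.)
Step 3

Step 3 is incorrect due to a wrong exponent.
The step shows: -1/z**3
The correct value should be: -1/z**2

Explanation: The exponent -2 on z was incorrectly written as -3: the term -1/z**2 was incorrectly written as -1/z**3
The later steps are derived from this incorrect expression, so the error originates in Step 3.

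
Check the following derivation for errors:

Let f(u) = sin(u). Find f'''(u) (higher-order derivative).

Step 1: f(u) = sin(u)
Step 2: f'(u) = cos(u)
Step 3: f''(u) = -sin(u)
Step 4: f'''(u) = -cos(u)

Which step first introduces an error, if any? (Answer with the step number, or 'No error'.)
No error

All steps in this derivation are correct.
The final answer f'''(u) = -cos(u) is valid.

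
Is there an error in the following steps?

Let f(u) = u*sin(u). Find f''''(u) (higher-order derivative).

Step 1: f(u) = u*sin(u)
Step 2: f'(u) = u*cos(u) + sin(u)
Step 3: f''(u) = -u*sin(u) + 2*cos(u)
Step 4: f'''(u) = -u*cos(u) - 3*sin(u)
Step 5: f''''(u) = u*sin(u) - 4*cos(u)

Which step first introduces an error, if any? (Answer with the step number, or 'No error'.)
No error

All steps in this derivation are correct.
The final answer f''''(u) = u*sin(u) - 4*cos(u) is valid.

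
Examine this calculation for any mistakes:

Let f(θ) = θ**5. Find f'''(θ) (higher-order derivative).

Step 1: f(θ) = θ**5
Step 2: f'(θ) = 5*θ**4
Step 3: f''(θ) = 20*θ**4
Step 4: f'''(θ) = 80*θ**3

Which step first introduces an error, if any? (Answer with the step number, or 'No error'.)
Step 3

Step 3 is incorrect due to a wrong exponent.
The step shows: 20*θ**4
The correct value should be: 20*θ**3

Explanation: The exponent 3 on θ was incorrectly written as 4: the term 20*θ**3 was incorrectly written as 20*θ**4
The later steps are derived from this incorrect expression, so the error originates in Step 3.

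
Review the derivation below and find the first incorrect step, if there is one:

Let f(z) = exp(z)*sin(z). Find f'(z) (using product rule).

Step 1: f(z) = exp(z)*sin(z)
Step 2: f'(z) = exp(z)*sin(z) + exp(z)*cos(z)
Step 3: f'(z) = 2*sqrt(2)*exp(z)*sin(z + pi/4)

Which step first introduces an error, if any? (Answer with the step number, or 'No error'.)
Step 3

Step 3 is incorrect due to a wrong exponent.
The step shows: 2*sqrt(2)*exp(z)*sin(z + pi/4)
The correct value should be: sqrt(2)*exp(z)*sin(z + pi/4)

Explanation: The exponent 1/2 on 2 was incorrectly written as 3/2: the term sqrt(2)*exp(z)*sin(z + pi/4) was incorrectly written as 2*sqrt(2)*exp(z)*sin(z + pi/4)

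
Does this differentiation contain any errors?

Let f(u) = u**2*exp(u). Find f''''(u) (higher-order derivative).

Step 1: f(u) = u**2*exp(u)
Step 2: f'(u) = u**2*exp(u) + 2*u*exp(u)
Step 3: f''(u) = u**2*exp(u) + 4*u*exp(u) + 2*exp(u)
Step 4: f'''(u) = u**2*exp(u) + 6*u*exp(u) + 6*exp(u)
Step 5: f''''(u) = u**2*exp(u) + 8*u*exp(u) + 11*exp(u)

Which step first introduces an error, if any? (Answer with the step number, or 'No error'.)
Step 5

Step 5 is incorrect due to a wrong coefficient.
The step shows: u**2*exp(u) + 8*u*exp(u) + 11*exp(u)
The correct value should be: u**2*exp(u) + 8*u*exp(u) + 12*exp(u)

Explanation: The coefficient 12 was incorrectly written as 11: the term 12*exp(u) was incorrectly written as 11*exp(u)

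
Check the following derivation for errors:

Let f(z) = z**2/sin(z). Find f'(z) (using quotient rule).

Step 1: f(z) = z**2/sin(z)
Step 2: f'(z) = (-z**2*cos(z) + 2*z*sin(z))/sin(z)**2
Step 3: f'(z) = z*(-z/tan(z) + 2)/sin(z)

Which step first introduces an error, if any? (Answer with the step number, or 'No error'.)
No error

All steps in this derivation are correct.
The final answer f'(z) = z*(-z/tan(z) + 2)/sin(z) is valid.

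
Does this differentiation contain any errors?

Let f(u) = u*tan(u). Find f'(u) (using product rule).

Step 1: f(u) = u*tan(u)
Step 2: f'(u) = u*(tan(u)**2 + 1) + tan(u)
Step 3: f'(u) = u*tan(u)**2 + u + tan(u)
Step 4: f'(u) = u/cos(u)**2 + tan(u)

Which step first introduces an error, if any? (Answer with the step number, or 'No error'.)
No error

All steps in this derivation are correct.
The final answer f'(u) = u/cos(u)**2 + tan(u) is valid.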